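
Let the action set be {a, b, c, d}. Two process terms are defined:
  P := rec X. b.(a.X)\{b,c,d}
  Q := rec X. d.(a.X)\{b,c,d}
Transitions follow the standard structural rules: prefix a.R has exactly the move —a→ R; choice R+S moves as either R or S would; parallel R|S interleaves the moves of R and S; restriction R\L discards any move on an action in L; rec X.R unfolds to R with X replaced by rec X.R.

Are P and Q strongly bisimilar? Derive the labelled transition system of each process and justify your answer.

LTS(P): 3 reachable states
  m0 = rec X. b.(a.X)\{b,c,d} has moves --b--▸ m1
  m1 = (a.(rec X. b.(a.X)\{b,c,d}))\{b,c,d} has moves --a--▸ m2
  m2 = (rec X. b.(a.X)\{b,c,d})\{b,c,d} has moves stopped
LTS(Q): 3 reachable states
  n0 = rec X. d.(a.X)\{b,c,d} has moves --d--▸ n1
  n1 = (a.(rec X. d.(a.X)\{b,c,d}))\{b,c,d} has moves --a--▸ n2
  n2 = (rec X. d.(a.X)\{b,c,d})\{b,c,d} has moves stopped
Coarsest stable partition (strong bisimilarity classes):
  B0 = {m0}
  B1 = {m1, n1}
  B2 = {m2, n2}
  B3 = {n0}
m0 ∈ B0, n0 ∈ B3 → different blocks

not bisimilar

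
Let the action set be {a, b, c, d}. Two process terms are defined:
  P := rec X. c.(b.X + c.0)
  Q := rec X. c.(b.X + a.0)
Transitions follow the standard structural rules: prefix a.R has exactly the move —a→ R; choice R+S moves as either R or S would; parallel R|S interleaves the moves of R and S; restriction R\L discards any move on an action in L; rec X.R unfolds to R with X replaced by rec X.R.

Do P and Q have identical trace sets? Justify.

P's transition system — 3 states:
  s0 = rec X. c.(b.X + c.0) ⊢ -c-> s1
  s1 = b.(rec X. c.(b.X + c.0)) + c.0 ⊢ -b-> s0, -c-> s2
  s2 = 0 ⊢ ∅
Q's transition system — 3 states:
  t0 = rec X. c.(b.X + a.0) ⊢ -c-> t1
  t1 = b.(rec X. c.(b.X + a.0)) + a.0 ⊢ -a-> t2, -b-> t0
  t2 = 0 ⊢ ∅
Trace ⟨cc⟩ through P, begin at {s0}:
  [1] c ⇒ {s1}
  [2] c ⇒ {s2}
  — P admits the full trace.
Trace ⟨cc⟩ through Q, begin at {t0}:
  [1] c ⇒ {t1}
  [2] c ⇒ ∅ (Q stuck)

trace-distinct — witness ⟨cc⟩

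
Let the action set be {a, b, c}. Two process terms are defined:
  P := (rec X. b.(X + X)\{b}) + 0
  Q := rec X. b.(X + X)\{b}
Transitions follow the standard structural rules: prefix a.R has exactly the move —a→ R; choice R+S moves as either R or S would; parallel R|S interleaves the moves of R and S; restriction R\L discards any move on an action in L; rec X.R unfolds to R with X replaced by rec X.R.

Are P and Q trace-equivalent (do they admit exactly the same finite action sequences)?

traces(P) = traces(Q)

LTS(P): 2 reachable states
  s0 = (rec X. b.(X + X)\{b}) + 0 :: —b→ s1
  s1 = ((rec X. b.(X + X)\{b}) + (rec X. b.(X + X)\{b}))\{b} :: (no moves)
LTS(Q): 2 reachable states
  t0 = rec X. b.(X + X)\{b} :: —b→ t1
  t1 = ((rec X. b.(X + X)\{b}) + (rec X. b.(X + X)\{b}))\{b} :: (no moves)
Coarsest stable partition (strong bisimilarity classes):
  B0 = {s0, t0}
  B1 = {s1, t1}
s0 ∈ B0, t0 ∈ B0 → same block
Bisimilar ⇒ trace-equivalent.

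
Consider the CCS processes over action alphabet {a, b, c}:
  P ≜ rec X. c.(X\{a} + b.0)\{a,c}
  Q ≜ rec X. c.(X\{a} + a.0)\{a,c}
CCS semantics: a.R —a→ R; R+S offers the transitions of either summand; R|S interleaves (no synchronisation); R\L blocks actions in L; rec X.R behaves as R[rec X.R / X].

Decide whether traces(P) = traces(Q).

LTS(P): 3 reachable states
  p0 = rec X. c.(X\{a} + b.0)\{a,c} :: -c-> p1
  p1 = ((rec X. c.(X\{a} + b.0)\{a,c})\{a} + b.0)\{a,c} :: -b-> p2
  p2 = 0\{a,c} :: deadlocked
LTS(Q): 2 reachable states
  q0 = rec X. c.(X\{a} + a.0)\{a,c} :: -c-> q1
  q1 = ((rec X. c.(X\{a} + a.0)\{a,c})\{a} + a.0)\{a,c} :: deadlocked
Executing cb from P (initial set {p0}):
  step 1 (c): {p1}
  step 2 (b): {p2}
  P completes σ.
Executing cb from Q (initial set {q0}):
  step 1 (c): {q1}
  step 2 (b): ∅  — Q cannot continue

NO — witness ⟨cb⟩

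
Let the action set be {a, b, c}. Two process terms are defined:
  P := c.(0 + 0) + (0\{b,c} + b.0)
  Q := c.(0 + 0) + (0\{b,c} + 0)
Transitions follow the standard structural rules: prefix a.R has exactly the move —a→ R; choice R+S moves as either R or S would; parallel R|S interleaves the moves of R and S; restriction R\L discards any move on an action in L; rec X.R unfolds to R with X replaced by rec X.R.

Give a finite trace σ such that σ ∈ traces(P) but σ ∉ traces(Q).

b

LTS(P): 3 reachable states
  p0 = c.(0 + 0) + (0\{b,c} + b.0) ⊢ =b=> p1, =c=> p2
  p1 = 0 ⊢ ·
  p2 = 0 + 0 ⊢ ·
LTS(Q): 2 reachable states
  q0 = c.(0 + 0) + (0\{b,c} + 0) ⊢ =c=> q1
  q1 = 0 + 0 ⊢ ·
Trace ⟨b⟩ through P, begin at {p0}:
  [1] b ⇒ {p1}
  ✓ P
Trace ⟨b⟩ through Q, begin at {q0}:
  [1] b ⇒ ∅  — Q cannot continue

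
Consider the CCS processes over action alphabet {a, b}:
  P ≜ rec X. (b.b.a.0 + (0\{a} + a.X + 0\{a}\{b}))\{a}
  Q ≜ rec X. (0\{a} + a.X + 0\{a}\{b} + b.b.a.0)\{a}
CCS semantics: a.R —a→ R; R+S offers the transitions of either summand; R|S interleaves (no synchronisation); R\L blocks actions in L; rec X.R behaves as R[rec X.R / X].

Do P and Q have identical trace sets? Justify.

LTS(P): 3 reachable states
  p0 = rec X. (b.b.a.0 + (0\{a} + a.X + 0\{a}\{b}))\{a} ⊢ -b-> p1
  p1 = (b.a.0)\{a} ⊢ -b-> p2
  p2 = (a.0)\{a} ⊢ ∅
LTS(Q): 3 reachable states
  q0 = rec X. (0\{a} + a.X + 0\{a}\{b} + b.b.a.0)\{a} ⊢ -b-> q1
  q1 = (b.a.0)\{a} ⊢ -b-> q2
  q2 = (a.0)\{a} ⊢ ∅
Bisimilarity quotient blocks:
  B0 = {p0, q0}
  B1 = {p1, q1}
  B2 = {p2, q2}
p0 ∈ B0, q0 ∈ B0 → same block
Bisimilar ⇒ trace-equivalent.

trace-equivalent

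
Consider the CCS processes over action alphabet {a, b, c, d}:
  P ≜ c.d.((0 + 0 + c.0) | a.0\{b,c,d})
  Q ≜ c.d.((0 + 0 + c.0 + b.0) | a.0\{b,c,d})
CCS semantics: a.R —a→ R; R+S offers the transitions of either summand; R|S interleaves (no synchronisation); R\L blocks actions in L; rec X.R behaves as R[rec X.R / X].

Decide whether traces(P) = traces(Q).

LTS(P): 6 reachable states
  u0 = c.d.((0 + 0 + c.0) | a.0\{b,c,d}) :: -c-> u1
  u1 = d.((0 + 0 + c.0) | a.0\{b,c,d}) :: -d-> u2
  u2 = (0 + 0 + c.0) | a.0\{b,c,d} :: -a-> u3, -c-> u4
  u3 = (0 + 0 + c.0) | 0\{b,c,d} :: -c-> u5
  u4 = 0 | a.0\{b,c,d} :: -a-> u5
  u5 = 0 | 0\{b,c,d} :: stopped
LTS(Q): 6 reachable states
  v0 = c.d.((0 + 0 + c.0 + b.0) | a.0\{b,c,d}) :: -c-> v1
  v1 = d.((0 + 0 + c.0 + b.0) | a.0\{b,c,d}) :: -d-> v2
  v2 = (0 + 0 + c.0 + b.0) | a.0\{b,c,d} :: -a-> v3, -b-> v4, -c-> v4
  v3 = (0 + 0 + c.0 + b.0) | 0\{b,c,d} :: -b-> v5, -c-> v5
  v4 = 0 | a.0\{b,c,d} :: -a-> v5
  v5 = 0 | 0\{b,c,d} :: stopped
Run σ = ⟨cdb⟩ on Q: start {v0}
  [1] c ⇒ {v1}
  [2] d ⇒ {v2}
  [3] b ⇒ {v4}
  — Q admits the full trace.
Run σ = ⟨cdb⟩ on P: start {u0}
  [1] c ⇒ {u1}
  [2] d ⇒ {u2}
  [3] b ⇒ ∅ (P stuck)

NO — witness ⟨cdb⟩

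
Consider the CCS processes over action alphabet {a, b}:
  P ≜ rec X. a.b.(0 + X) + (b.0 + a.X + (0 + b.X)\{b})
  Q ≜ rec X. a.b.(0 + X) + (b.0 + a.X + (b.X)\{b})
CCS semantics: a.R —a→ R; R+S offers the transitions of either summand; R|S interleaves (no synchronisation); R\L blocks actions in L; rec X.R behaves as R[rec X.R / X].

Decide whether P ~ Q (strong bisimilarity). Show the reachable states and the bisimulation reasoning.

Reachable graph of P (4 states):
  m0 = rec X. a.b.(0 + X) + (b.0 + a.X + (0 + b.X)\{b}) ⊢ --a--▸ m0, --a--▸ m1, --b--▸ m2
  m1 = b.(0 + (rec X. a.b.(0 + X) + (b.0 + a.X + (0 + b.X)\{b}))) ⊢ --b--▸ m3
  m2 = 0 ⊢ stopped
  m3 = 0 + (rec X. a.b.(0 + X) + (b.0 + a.X + (0 + b.X)\{b})) ⊢ --a--▸ m0, --a--▸ m1, --b--▸ m2
Reachable graph of Q (4 states):
  n0 = rec X. a.b.(0 + X) + (b.0 + a.X + (b.X)\{b}) ⊢ --a--▸ n0, --a--▸ n1, --b--▸ n2
  n1 = b.(0 + (rec X. a.b.(0 + X) + (b.0 + a.X + (b.X)\{b}))) ⊢ --b--▸ n3
  n2 = 0 ⊢ stopped
  n3 = 0 + (rec X. a.b.(0 + X) + (b.0 + a.X + (b.X)\{b})) ⊢ --a--▸ n0, --a--▸ n1, --b--▸ n2
Coarsest stable partition (strong bisimilarity classes):
  B0 = {m0, m3, n0, n3}
  B1 = {m2, n2}
  B2 = {m1, n1}
m0 ∈ B0, n0 ∈ B0 → same block

bisimilar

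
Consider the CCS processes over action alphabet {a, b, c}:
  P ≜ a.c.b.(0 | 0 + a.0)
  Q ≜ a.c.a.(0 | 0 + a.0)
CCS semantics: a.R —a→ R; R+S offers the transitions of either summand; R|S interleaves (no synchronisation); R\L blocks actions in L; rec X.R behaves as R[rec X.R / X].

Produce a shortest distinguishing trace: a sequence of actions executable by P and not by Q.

LTS(P): 5 reachable states
  s0 = a.c.b.(0 | 0 + a.0) | —a→ s1
  s1 = c.b.(0 | 0 + a.0) | —c→ s2
  s2 = b.(0 | 0 + a.0) | —b→ s3
  s3 = 0 | 0 + a.0 | —a→ s4
  s4 = 0 | stopped
LTS(Q): 5 reachable states
  t0 = a.c.a.(0 | 0 + a.0) | —a→ t1
  t1 = c.a.(0 | 0 + a.0) | —c→ t2
  t2 = a.(0 | 0 + a.0) | —a→ t3
  t3 = 0 | 0 + a.0 | —a→ t4
  t4 = 0 | stopped
Trace ⟨acb⟩ through P, begin at {s0}:
  after a @ step 1: {s1}
  after c @ step 2: {s2}
  after b @ step 3: {s3}
  P completes σ.
Trace ⟨acb⟩ through Q, begin at {t0}:
  after a @ step 1: {t1}
  after c @ step 2: {t2}
  after b @ step 3: ∅ (Q stuck)

acb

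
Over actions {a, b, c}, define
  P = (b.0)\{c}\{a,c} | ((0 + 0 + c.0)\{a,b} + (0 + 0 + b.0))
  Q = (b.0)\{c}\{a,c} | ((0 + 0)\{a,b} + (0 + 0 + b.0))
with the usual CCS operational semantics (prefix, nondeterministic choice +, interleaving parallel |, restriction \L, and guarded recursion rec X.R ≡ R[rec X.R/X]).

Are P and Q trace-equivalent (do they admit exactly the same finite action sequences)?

Reachable graph of P (6 states):
  m0 = (b.0)\{c}\{a,c} | ((0 + 0 + c.0)\{a,b} + (0 + 0 + b.0)) ⊢ --b--▸ m1, --b--▸ m2, --c--▸ m3
  m1 = (b.0)\{c}\{a,c} | 0 ⊢ --b--▸ m4
  m2 = 0\{c}\{a,c} | ((0 + 0 + c.0)\{a,b} + (0 + 0 + b.0)) ⊢ --b--▸ m4, --c--▸ m5
  m3 = (b.0)\{c}\{a,c} | 0\{a,b} ⊢ --b--▸ m5
  m4 = 0\{c}\{a,c} | 0 ⊢ stopped
  m5 = 0\{c}\{a,c} | 0\{a,b} ⊢ stopped
Reachable graph of Q (4 states):
  n0 = (b.0)\{c}\{a,c} | ((0 + 0)\{a,b} + (0 + 0 + b.0)) ⊢ --b--▸ n1, --b--▸ n2
  n1 = (b.0)\{c}\{a,c} | 0 ⊢ --b--▸ n3
  n2 = 0\{c}\{a,c} | ((0 + 0)\{a,b} + (0 + 0 + b.0)) ⊢ --b--▸ n3
  n3 = 0\{c}\{a,c} | 0 ⊢ stopped
Executing c from P (initial set {m0}):
  [1] c ⇒ {m3}
  P completes σ.
Executing c from Q (initial set {n0}):
  [1] c ⇒ no successor for Q

trace-distinct — witness ⟨c⟩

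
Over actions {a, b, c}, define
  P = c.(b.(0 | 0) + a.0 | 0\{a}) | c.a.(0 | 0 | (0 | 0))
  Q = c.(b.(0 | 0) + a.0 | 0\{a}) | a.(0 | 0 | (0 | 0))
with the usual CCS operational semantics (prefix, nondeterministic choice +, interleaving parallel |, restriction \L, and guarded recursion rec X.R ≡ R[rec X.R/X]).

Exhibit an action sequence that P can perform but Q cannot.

cc

P's transition system — 12 states:
  p0 = c.(b.(0 | 0) + a.0 | 0\{a}) | c.a.(0 | 0 | (0 | 0)) ⊢ —c→ p1, —c→ p2
  p1 = (b.(0 | 0) + a.0 | 0\{a}) | c.a.(0 | 0 | (0 | 0)) ⊢ —a→ p3, —b→ p4, —c→ p5
  p2 = c.(b.(0 | 0) + a.0 | 0\{a}) | a.(0 | 0 | (0 | 0)) ⊢ —a→ p6, —c→ p5
  p3 = 0 | 0\{a} | c.a.(0 | 0 | (0 | 0)) ⊢ —c→ p7
  p4 = 0 | 0 | c.a.(0 | 0 | (0 | 0)) ⊢ —c→ p8
  p5 = (b.(0 | 0) + a.0 | 0\{a}) | a.(0 | 0 | (0 | 0)) ⊢ —a→ p7, —a→ p9, —b→ p8
  p6 = c.(b.(0 | 0) + a.0 | 0\{a}) | (0 | 0 | (0 | 0)) ⊢ —c→ p9
  p7 = 0 | 0\{a} | a.(0 | 0 | (0 | 0)) ⊢ —a→ p10
  p8 = 0 | 0 | a.(0 | 0 | (0 | 0)) ⊢ —a→ p11
  p9 = (b.(0 | 0) + a.0 | 0\{a}) | (0 | 0 | (0 | 0)) ⊢ —a→ p10, —b→ p11
  p10 = 0 | 0\{a} | (0 | 0 | (0 | 0)) ⊢ (no moves)
  p11 = 0 | 0 | (0 | 0 | (0 | 0)) ⊢ (no moves)
Q's transition system — 8 states:
  q0 = c.(b.(0 | 0) + a.0 | 0\{a}) | a.(0 | 0 | (0 | 0)) ⊢ —a→ q1, —c→ q2
  q1 = c.(b.(0 | 0) + a.0 | 0\{a}) | (0 | 0 | (0 | 0)) ⊢ —c→ q3
  q2 = (b.(0 | 0) + a.0 | 0\{a}) | a.(0 | 0 | (0 | 0)) ⊢ —a→ q3, —a→ q4, —b→ q5
  q3 = (b.(0 | 0) + a.0 | 0\{a}) | (0 | 0 | (0 | 0)) ⊢ —a→ q6, —b→ q7
  q4 = 0 | 0\{a} | a.(0 | 0 | (0 | 0)) ⊢ —a→ q6
  q5 = 0 | 0 | a.(0 | 0 | (0 | 0)) ⊢ —a→ q7
  q6 = 0 | 0\{a} | (0 | 0 | (0 | 0)) ⊢ (no moves)
  q7 = 0 | 0 | (0 | 0 | (0 | 0)) ⊢ (no moves)
Run σ = ⟨cc⟩ on P: start {p0}
  after c @ step 1: {p1, p2}
  after c @ step 2: {p5}
  — P admits the full trace.
Run σ = ⟨cc⟩ on Q: start {q0}
  after c @ step 1: {q2}
  after c @ step 2: no successor for Q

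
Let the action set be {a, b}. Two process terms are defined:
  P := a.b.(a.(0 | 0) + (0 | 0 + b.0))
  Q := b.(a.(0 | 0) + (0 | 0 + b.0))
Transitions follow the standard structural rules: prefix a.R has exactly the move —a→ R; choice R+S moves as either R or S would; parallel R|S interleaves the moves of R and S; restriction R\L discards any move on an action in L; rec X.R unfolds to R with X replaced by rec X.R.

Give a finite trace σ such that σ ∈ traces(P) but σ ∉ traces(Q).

a

P's transition system — 5 states:
  p0 = a.b.(a.(0 | 0) + (0 | 0 + b.0)) has moves =a=> p1
  p1 = b.(a.(0 | 0) + (0 | 0 + b.0)) has moves =b=> p2
  p2 = a.(0 | 0) + (0 | 0 + b.0) has moves =a=> p3, =b=> p4
  p3 = 0 | 0 has moves stopped
  p4 = 0 has moves stopped
Q's transition system — 4 states:
  q0 = b.(a.(0 | 0) + (0 | 0 + b.0)) has moves =b=> q1
  q1 = a.(0 | 0) + (0 | 0 + b.0) has moves =a=> q2, =b=> q3
  q2 = 0 | 0 has moves stopped
  q3 = 0 has moves stopped
Executing a from P (initial set {p0}):
  [1] a ⇒ {p1}
  P completes σ.
Executing a from Q (initial set {q0}):
  [1] a ⇒ ∅  — Q cannot continue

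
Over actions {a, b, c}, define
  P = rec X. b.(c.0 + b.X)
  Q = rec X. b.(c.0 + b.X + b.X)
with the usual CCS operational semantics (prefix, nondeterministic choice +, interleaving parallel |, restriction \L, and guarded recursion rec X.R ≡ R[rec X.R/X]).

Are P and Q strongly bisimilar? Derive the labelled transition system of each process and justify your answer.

P's transition system — 3 states:
  m0 = rec X. b.(c.0 + b.X) | =b=> m1
  m1 = c.0 + b.(rec X. b.(c.0 + b.X)) | =b=> m0, =c=> m2
  m2 = 0 | stopped
Q's transition system — 3 states:
  n0 = rec X. b.(c.0 + b.X + b.X) | =b=> n1
  n1 = c.0 + b.(rec X. b.(c.0 + b.X + b.X)) + b.(rec X. b.(c.0 + b.X + b.X)) | =b=> n0, =c=> n2
  n2 = 0 | stopped
Coarsest stable partition (strong bisimilarity classes):
  B0 = {m0, n0}
  B1 = {m1, n1}
  B2 = {m2, n2}
m0 ∈ B0, n0 ∈ B0 → same block

YES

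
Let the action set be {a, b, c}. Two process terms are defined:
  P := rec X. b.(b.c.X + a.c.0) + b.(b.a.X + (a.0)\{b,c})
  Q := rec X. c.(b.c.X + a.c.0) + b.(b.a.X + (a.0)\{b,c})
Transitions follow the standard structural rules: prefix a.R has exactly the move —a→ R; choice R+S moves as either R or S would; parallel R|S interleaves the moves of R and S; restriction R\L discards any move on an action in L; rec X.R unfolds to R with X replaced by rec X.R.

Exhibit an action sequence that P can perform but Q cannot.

bac

P's transition system — 8 states:
  s0 = rec X. b.(b.c.X + a.c.0) + b.(b.a.X + (a.0)\{b,c}) → --b--▸ s1, --b--▸ s2
  s1 = b.a.(rec X. b.(b.c.X + a.c.0) + b.(b.a.X + (a.0)\{b,c})) + (a.0)\{b,c} → --a--▸ s3, --b--▸ s4
  s2 = b.c.(rec X. b.(b.c.X + a.c.0) + b.(b.a.X + (a.0)\{b,c})) + a.c.0 → --a--▸ s5, --b--▸ s6
  s3 = 0\{b,c} → (no moves)
  s4 = a.(rec X. b.(b.c.X + a.c.0) + b.(b.a.X + (a.0)\{b,c})) → --a--▸ s0
  s5 = c.0 → --c--▸ s7
  s6 = c.(rec X. b.(b.c.X + a.c.0) + b.(b.a.X + (a.0)\{b,c})) → --c--▸ s0
  s7 = 0 → (no moves)
Q's transition system — 8 states:
  t0 = rec X. c.(b.c.X + a.c.0) + b.(b.a.X + (a.0)\{b,c}) → --b--▸ t1, --c--▸ t2
  t1 = b.a.(rec X. c.(b.c.X + a.c.0) + b.(b.a.X + (a.0)\{b,c})) + (a.0)\{b,c} → --a--▸ t3, --b--▸ t4
  t2 = b.c.(rec X. c.(b.c.X + a.c.0) + b.(b.a.X + (a.0)\{b,c})) + a.c.0 → --a--▸ t5, --b--▸ t6
  t3 = 0\{b,c} → (no moves)
  t4 = a.(rec X. c.(b.c.X + a.c.0) + b.(b.a.X + (a.0)\{b,c})) → --a--▸ t0
  t5 = c.0 → --c--▸ t7
  t6 = c.(rec X. c.(b.c.X + a.c.0) + b.(b.a.X + (a.0)\{b,c})) → --c--▸ t0
  t7 = 0 → (no moves)
Run σ = ⟨bac⟩ on P: start {s0}
  [1] b ⇒ {s1, s2}
  [2] a ⇒ {s3, s5}
  [3] c ⇒ {s7}
  — P admits the full trace.
Run σ = ⟨bac⟩ on Q: start {t0}
  [1] b ⇒ {t1}
  [2] a ⇒ {t3}
  [3] c ⇒ no successor for Q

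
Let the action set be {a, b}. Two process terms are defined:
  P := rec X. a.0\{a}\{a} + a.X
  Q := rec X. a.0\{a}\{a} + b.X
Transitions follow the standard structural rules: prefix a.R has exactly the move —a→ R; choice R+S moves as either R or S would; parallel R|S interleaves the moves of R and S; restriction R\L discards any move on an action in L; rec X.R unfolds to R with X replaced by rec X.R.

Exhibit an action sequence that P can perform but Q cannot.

LTS(P): 2 reachable states
  s0 = rec X. a.0\{a}\{a} + a.X has moves =a=> s0, =a=> s1
  s1 = 0\{a}\{a} has moves ∅
LTS(Q): 2 reachable states
  t0 = rec X. a.0\{a}\{a} + b.X has moves =a=> t1, =b=> t0
  t1 = 0\{a}\{a} has moves ∅
Executing aa from P (initial set {s0}):
  step 1 (a): {s0, s1}
  step 2 (a): {s0, s1}
  ✓ P
Executing aa from Q (initial set {t0}):
  step 1 (a): {t1}
  step 2 (a): ∅ (Q stuck)

aa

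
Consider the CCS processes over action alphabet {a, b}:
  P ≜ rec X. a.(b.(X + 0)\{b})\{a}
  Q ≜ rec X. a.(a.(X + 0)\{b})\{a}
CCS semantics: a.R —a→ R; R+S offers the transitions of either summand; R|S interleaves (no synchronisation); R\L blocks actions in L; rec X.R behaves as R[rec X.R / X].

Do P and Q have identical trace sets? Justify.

LTS(P): 3 reachable states
  p0 = rec X. a.(b.(X + 0)\{b})\{a} ⊢ -a-> p1
  p1 = (b.((rec X. a.(b.(X + 0)\{b})\{a}) + 0)\{b})\{a} ⊢ -b-> p2
  p2 = ((rec X. a.(b.(X + 0)\{b})\{a}) + 0)\{b}\{a} ⊢ ·
LTS(Q): 2 reachable states
  q0 = rec X. a.(a.(X + 0)\{b})\{a} ⊢ -a-> q1
  q1 = (a.((rec X. a.(a.(X + 0)\{b})\{a}) + 0)\{b})\{a} ⊢ ·
Run σ = ⟨ab⟩ on P: start {p0}
  after a @ step 1: {p1}
  after b @ step 2: {p2}
  ✓ P
Run σ = ⟨ab⟩ on Q: start {q0}
  after a @ step 1: {q1}
  after b @ step 2: ∅ (Q stuck)

NO — witness ⟨ab⟩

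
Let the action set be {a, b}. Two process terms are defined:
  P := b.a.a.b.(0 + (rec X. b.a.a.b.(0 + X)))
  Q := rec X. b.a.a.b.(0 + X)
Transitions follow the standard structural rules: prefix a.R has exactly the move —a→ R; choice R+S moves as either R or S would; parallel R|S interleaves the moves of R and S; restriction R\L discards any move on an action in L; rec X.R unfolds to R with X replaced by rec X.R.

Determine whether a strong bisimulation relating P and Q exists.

bisimilar

LTS(P): 5 reachable states
  p0 = b.a.a.b.(0 + (rec X. b.a.a.b.(0 + X))) | =b=> p1
  p1 = a.a.b.(0 + (rec X. b.a.a.b.(0 + X))) | =a=> p2
  p2 = a.b.(0 + (rec X. b.a.a.b.(0 + X))) | =a=> p3
  p3 = b.(0 + (rec X. b.a.a.b.(0 + X))) | =b=> p4
  p4 = 0 + (rec X. b.a.a.b.(0 + X)) | =b=> p1
LTS(Q): 5 reachable states
  q0 = rec X. b.a.a.b.(0 + X) | =b=> q1
  q1 = a.a.b.(0 + (rec X. b.a.a.b.(0 + X))) | =a=> q2
  q2 = a.b.(0 + (rec X. b.a.a.b.(0 + X))) | =a=> q3
  q3 = b.(0 + (rec X. b.a.a.b.(0 + X))) | =b=> q4
  q4 = 0 + (rec X. b.a.a.b.(0 + X)) | =b=> q1
Bisimilarity quotient blocks:
  B0 = {p0, p4, q0, q4}
  B1 = {p1, q1}
  B2 = {p2, q2}
  B3 = {p3, q3}
p0 ∈ B0, q0 ∈ B0 → same block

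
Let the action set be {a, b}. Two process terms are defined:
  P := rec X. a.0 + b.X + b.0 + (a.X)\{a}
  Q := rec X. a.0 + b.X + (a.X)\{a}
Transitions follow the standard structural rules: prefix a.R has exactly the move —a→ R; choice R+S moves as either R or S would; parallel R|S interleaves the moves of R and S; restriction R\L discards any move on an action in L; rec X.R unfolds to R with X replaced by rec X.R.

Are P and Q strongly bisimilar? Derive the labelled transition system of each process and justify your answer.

NO

Reachable graph of P (2 states):
  u0 = rec X. a.0 + b.X + b.0 + (a.X)\{a} → --a--▸ u1, --b--▸ u0, --b--▸ u1
  u1 = 0 → deadlocked
Reachable graph of Q (2 states):
  v0 = rec X. a.0 + b.X + (a.X)\{a} → --a--▸ v1, --b--▸ v0
  v1 = 0 → deadlocked
Partition-refinement fixed point:
  B0 = {u0}
  B1 = {u1, v1}
  B2 = {v0}
u0 ∈ B0, v0 ∈ B2 → different blocks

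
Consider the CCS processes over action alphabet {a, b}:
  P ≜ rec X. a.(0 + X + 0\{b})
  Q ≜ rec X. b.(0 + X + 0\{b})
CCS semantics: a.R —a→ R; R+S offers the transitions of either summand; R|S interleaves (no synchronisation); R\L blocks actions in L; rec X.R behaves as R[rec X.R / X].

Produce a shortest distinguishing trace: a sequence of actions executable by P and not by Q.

a

LTS(P): 2 reachable states
  s0 = rec X. a.(0 + X + 0\{b}) has moves ··a··> s1
  s1 = 0 + (rec X. a.(0 + X + 0\{b})) + 0\{b} has moves ··a··> s1
LTS(Q): 2 reachable states
  t0 = rec X. b.(0 + X + 0\{b}) has moves ··b··> t1
  t1 = 0 + (rec X. b.(0 + X + 0\{b})) + 0\{b} has moves ··b··> t1
Run σ = ⟨a⟩ on P: start {s0}
  step 1 (a): {s1}
  — P admits the full trace.
Run σ = ⟨a⟩ on Q: start {t0}
  step 1 (a): ∅ (Q stuck)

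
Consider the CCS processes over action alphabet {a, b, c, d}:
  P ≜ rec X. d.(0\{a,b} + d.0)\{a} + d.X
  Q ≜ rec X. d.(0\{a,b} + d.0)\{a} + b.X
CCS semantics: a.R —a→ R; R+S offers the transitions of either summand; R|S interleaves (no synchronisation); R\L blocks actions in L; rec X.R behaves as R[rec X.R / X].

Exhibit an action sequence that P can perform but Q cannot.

P's transition system — 3 states:
  p0 = rec X. d.(0\{a,b} + d.0)\{a} + d.X → =d=> p0, =d=> p1
  p1 = (0\{a,b} + d.0)\{a} → =d=> p2
  p2 = 0\{a} → (no moves)
Q's transition system — 3 states:
  q0 = rec X. d.(0\{a,b} + d.0)\{a} + b.X → =b=> q0, =d=> q1
  q1 = (0\{a,b} + d.0)\{a} → =d=> q2
  q2 = 0\{a} → (no moves)
Trace ⟨ddd⟩ through P, begin at {p0}:
  after d @ step 1: {p0, p1}
  after d @ step 2: {p0, p1, p2}
  after d @ step 3: {p0, p1, p2}
  P completes σ.
Trace ⟨ddd⟩ through Q, begin at {q0}:
  after d @ step 1: {q1}
  after d @ step 2: {q2}
  after d @ step 3: ∅ (Q stuck)

ddd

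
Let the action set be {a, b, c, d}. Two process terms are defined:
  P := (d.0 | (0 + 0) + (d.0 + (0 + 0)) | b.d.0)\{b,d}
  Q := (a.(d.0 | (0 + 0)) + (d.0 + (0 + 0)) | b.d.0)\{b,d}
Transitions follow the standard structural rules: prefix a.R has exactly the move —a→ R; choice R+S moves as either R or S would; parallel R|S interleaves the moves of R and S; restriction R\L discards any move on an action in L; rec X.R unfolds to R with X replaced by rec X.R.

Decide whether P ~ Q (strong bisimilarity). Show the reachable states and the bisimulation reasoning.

LTS(P): 1 reachable states
  u0 = (d.0 | (0 + 0) + (d.0 + (0 + 0)) | b.d.0)\{b,d} has moves deadlocked
LTS(Q): 2 reachable states
  v0 = (a.(d.0 | (0 + 0)) + (d.0 + (0 + 0)) | b.d.0)\{b,d} has moves ··a··> v1
  v1 = (d.0 | (0 + 0))\{b,d} has moves deadlocked
Partition-refinement fixed point:
  B0 = {u0, v1}
  B1 = {v0}
u0 ∈ B0, v0 ∈ B1 → different blocks

NO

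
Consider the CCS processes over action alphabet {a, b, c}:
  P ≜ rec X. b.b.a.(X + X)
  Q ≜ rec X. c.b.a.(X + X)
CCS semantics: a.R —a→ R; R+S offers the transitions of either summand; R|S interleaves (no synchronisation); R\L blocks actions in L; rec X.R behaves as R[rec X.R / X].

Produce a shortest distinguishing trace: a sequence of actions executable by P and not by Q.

b

Reachable graph of P (4 states):
  p0 = rec X. b.b.a.(X + X) has moves -b-> p1
  p1 = b.a.((rec X. b.b.a.(X + X)) + (rec X. b.b.a.(X + X))) has moves -b-> p2
  p2 = a.((rec X. b.b.a.(X + X)) + (rec X. b.b.a.(X + X))) has moves -a-> p3
  p3 = (rec X. b.b.a.(X + X)) + (rec X. b.b.a.(X + X)) has moves -b-> p1
Reachable graph of Q (4 states):
  q0 = rec X. c.b.a.(X + X) has moves -c-> q1
  q1 = b.a.((rec X. c.b.a.(X + X)) + (rec X. c.b.a.(X + X))) has moves -b-> q2
  q2 = a.((rec X. c.b.a.(X + X)) + (rec X. c.b.a.(X + X))) has moves -a-> q3
  q3 = (rec X. c.b.a.(X + X)) + (rec X. c.b.a.(X + X)) has moves -c-> q1
Run σ = ⟨b⟩ on P: start {p0}
  after b @ step 1: {p1}
  — P admits the full trace.
Run σ = ⟨b⟩ on Q: start {q0}
  after b @ step 1: ∅ (Q stuck)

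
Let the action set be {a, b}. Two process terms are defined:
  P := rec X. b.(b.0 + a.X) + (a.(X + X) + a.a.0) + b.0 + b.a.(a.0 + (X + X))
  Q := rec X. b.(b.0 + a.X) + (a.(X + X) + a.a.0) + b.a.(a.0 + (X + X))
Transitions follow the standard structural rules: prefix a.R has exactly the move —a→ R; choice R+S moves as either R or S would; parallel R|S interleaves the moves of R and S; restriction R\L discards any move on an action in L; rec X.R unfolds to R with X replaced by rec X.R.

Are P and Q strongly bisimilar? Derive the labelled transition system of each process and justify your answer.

LTS(P): 7 reachable states
  u0 = rec X. b.(b.0 + a.X) + (a.(X + X) + a.a.0) + b.0 + b.a.(a.0 + (X + X)) | -a-> u1, -a-> u2, -b-> u3, -b-> u4, -b-> u5
  u1 = (rec X. b.(b.0 + a.X) + (a.(X + X) + a.a.0) + b.0 + b.a.(a.0 + (X + X))) + (rec X. b.(b.0 + a.X) + (a.(X + X) + a.a.0) + b.0 + b.a.(a.0 + (X + X))) | -a-> u1, -a-> u2, -b-> u3, -b-> u4, -b-> u5
  u2 = a.0 | -a-> u3
  u3 = 0 | stopped
  u4 = a.(a.0 + ((rec X. b.(b.0 + a.X) + (a.(X + X) + a.a.0) + b.0 + b.a.(a.0 + (X + X))) + (rec X. b.(b.0 + a.X) + (a.(X + X) + a.a.0) + b.0 + b.a.(a.0 + (X + X))))) | -a-> u6
  u5 = b.0 + a.(rec X. b.(b.0 + a.X) + (a.(X + X) + a.a.0) + b.0 + b.a.(a.0 + (X + X))) | -a-> u0, -b-> u3
  u6 = a.0 + ((rec X. b.(b.0 + a.X) + (a.(X + X) + a.a.0) + b.0 + b.a.(a.0 + (X + X))) + (rec X. b.(b.0 + a.X) + (a.(X + X) + a.a.0) + b.0 + b.a.(a.0 + (X + X)))) | -a-> u1, -a-> u2, -a-> u3, -b-> u3, -b-> u4, -b-> u5
LTS(Q): 7 reachable states
  v0 = rec X. b.(b.0 + a.X) + (a.(X + X) + a.a.0) + b.a.(a.0 + (X + X)) | -a-> v1, -a-> v2, -b-> v3, -b-> v4
  v1 = (rec X. b.(b.0 + a.X) + (a.(X + X) + a.a.0) + b.a.(a.0 + (X + X))) + (rec X. b.(b.0 + a.X) + (a.(X + X) + a.a.0) + b.a.(a.0 + (X + X))) | -a-> v1, -a-> v2, -b-> v3, -b-> v4
  v2 = a.0 | -a-> v5
  v3 = a.(a.0 + ((rec X. b.(b.0 + a.X) + (a.(X + X) + a.a.0) + b.a.(a.0 + (X + X))) + (rec X. b.(b.0 + a.X) + (a.(X + X) + a.a.0) + b.a.(a.0 + (X + X))))) | -a-> v6
  v4 = b.0 + a.(rec X. b.(b.0 + a.X) + (a.(X + X) + a.a.0) + b.a.(a.0 + (X + X))) | -a-> v0, -b-> v5
  v5 = 0 | stopped
  v6 = a.0 + ((rec X. b.(b.0 + a.X) + (a.(X + X) + a.a.0) + b.a.(a.0 + (X + X))) + (rec X. b.(b.0 + a.X) + (a.(X + X) + a.a.0) + b.a.(a.0 + (X + X)))) | -a-> v1, -a-> v2, -a-> v5, -b-> v3, -b-> v4
Partition-refinement fixed point:
  B0 = {u0, u1}
  B1 = {u4}
  B2 = {u6}
  B3 = {u3, v5}
  B4 = {u2, v2}
  B5 = {u5}
  B6 = {v0, v1}
  B7 = {v4}
  B8 = {v3}
  B9 = {v6}
u0 ∈ B0, v0 ∈ B6 → different blocks

not bisimilar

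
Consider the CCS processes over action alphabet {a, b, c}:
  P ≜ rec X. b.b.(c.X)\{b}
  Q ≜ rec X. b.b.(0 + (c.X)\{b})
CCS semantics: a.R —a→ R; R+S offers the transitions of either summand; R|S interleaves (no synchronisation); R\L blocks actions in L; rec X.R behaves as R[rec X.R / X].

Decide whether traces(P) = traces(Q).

traces(P) = traces(Q)

P's transition system — 4 states:
  u0 = rec X. b.b.(c.X)\{b} ⊢ —b→ u1
  u1 = b.(c.(rec X. b.b.(c.X)\{b}))\{b} ⊢ —b→ u2
  u2 = (c.(rec X. b.b.(c.X)\{b}))\{b} ⊢ —c→ u3
  u3 = (rec X. b.b.(c.X)\{b})\{b} ⊢ deadlocked
Q's transition system — 4 states:
  v0 = rec X. b.b.(0 + (c.X)\{b}) ⊢ —b→ v1
  v1 = b.(0 + (c.(rec X. b.b.(0 + (c.X)\{b})))\{b}) ⊢ —b→ v2
  v2 = 0 + (c.(rec X. b.b.(0 + (c.X)\{b})))\{b} ⊢ —c→ v3
  v3 = (rec X. b.b.(0 + (c.X)\{b}))\{b} ⊢ deadlocked
Bisimilarity quotient blocks:
  B0 = {u0, v0}
  B1 = {u1, v1}
  B2 = {u2, v2}
  B3 = {u3, v3}
u0 ∈ B0, v0 ∈ B0 → same block
Bisimilar ⇒ trace-equivalent.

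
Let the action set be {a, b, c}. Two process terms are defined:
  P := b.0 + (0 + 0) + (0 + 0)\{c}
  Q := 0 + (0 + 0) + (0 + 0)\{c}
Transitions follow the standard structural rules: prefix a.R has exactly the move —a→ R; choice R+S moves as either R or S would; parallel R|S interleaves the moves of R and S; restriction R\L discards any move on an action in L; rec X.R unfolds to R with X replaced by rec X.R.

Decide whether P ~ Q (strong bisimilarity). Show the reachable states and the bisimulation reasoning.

not bisimilar

Reachable graph of P (2 states):
  p0 = b.0 + (0 + 0) + (0 + 0)\{c} → —b→ p1
  p1 = 0 → ·
Reachable graph of Q (1 states):
  q0 = 0 + (0 + 0) + (0 + 0)\{c} → ·
Partition-refinement fixed point:
  B0 = {p0}
  B1 = {p1, q0}
p0 ∈ B0, q0 ∈ B1 → different blocks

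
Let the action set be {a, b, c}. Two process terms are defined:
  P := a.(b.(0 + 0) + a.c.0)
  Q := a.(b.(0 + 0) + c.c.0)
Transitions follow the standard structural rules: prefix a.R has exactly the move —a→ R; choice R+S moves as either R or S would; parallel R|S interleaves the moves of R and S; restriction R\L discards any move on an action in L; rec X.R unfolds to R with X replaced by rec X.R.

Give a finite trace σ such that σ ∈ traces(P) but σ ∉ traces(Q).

aa

P's transition system — 5 states:
  p0 = a.(b.(0 + 0) + a.c.0) → -a-> p1
  p1 = b.(0 + 0) + a.c.0 → -a-> p2, -b-> p3
  p2 = c.0 → -c-> p4
  p3 = 0 + 0 → (no moves)
  p4 = 0 → (no moves)
Q's transition system — 5 states:
  q0 = a.(b.(0 + 0) + c.c.0) → -a-> q1
  q1 = b.(0 + 0) + c.c.0 → -b-> q2, -c-> q3
  q2 = 0 + 0 → (no moves)
  q3 = c.0 → -c-> q4
  q4 = 0 → (no moves)
Run σ = ⟨aa⟩ on P: start {p0}
  step 1 (a): {p1}
  step 2 (a): {p2}
  P completes σ.
Run σ = ⟨aa⟩ on Q: start {q0}
  step 1 (a): {q1}
  step 2 (a): ∅  — Q cannot continue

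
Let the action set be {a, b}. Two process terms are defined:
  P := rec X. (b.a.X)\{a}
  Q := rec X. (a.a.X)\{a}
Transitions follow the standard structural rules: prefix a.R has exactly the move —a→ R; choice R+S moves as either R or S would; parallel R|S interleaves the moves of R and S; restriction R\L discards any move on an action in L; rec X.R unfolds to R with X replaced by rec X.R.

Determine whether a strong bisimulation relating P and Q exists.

P's transition system — 2 states:
  u0 = rec X. (b.a.X)\{a} :: —b→ u1
  u1 = (a.(rec X. (b.a.X)\{a}))\{a} :: (no moves)
Q's transition system — 1 states:
  v0 = rec X. (a.a.X)\{a} :: (no moves)
Coarsest stable partition (strong bisimilarity classes):
  B0 = {u0}
  B1 = {u1, v0}
u0 ∈ B0, v0 ∈ B1 → different blocks

NO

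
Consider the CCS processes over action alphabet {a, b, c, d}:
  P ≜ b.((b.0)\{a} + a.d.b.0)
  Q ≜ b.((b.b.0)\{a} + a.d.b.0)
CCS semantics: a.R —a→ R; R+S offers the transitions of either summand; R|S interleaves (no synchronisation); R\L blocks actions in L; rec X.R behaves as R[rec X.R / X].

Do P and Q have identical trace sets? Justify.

Reachable graph of P (6 states):
  u0 = b.((b.0)\{a} + a.d.b.0) | ··b··> u1
  u1 = (b.0)\{a} + a.d.b.0 | ··a··> u2, ··b··> u3
  u2 = d.b.0 | ··d··> u4
  u3 = 0\{a} | ∅
  u4 = b.0 | ··b··> u5
  u5 = 0 | ∅
Reachable graph of Q (7 states):
  v0 = b.((b.b.0)\{a} + a.d.b.0) | ··b··> v1
  v1 = (b.b.0)\{a} + a.d.b.0 | ··a··> v2, ··b··> v3
  v2 = d.b.0 | ··d··> v4
  v3 = (b.0)\{a} | ··b··> v5
  v4 = b.0 | ··b··> v6
  v5 = 0\{a} | ∅
  v6 = 0 | ∅
Executing bbb from Q (initial set {v0}):
  step 1 (b): {v1}
  step 2 (b): {v3}
  step 3 (b): {v5}
  ✓ Q
Executing bbb from P (initial set {u0}):
  step 1 (b): {u1}
  step 2 (b): {u3}
  step 3 (b): ∅ (P stuck)

trace-distinct — witness ⟨bbb⟩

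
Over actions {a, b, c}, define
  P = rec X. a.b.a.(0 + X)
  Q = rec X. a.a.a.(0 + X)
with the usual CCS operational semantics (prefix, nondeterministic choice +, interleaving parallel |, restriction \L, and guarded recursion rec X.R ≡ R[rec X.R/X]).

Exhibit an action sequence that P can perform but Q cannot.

Reachable graph of P (4 states):
  p0 = rec X. a.b.a.(0 + X) | --a--▸ p1
  p1 = b.a.(0 + (rec X. a.b.a.(0 + X))) | --b--▸ p2
  p2 = a.(0 + (rec X. a.b.a.(0 + X))) | --a--▸ p3
  p3 = 0 + (rec X. a.b.a.(0 + X)) | --a--▸ p1
Reachable graph of Q (4 states):
  q0 = rec X. a.a.a.(0 + X) | --a--▸ q1
  q1 = a.a.(0 + (rec X. a.a.a.(0 + X))) | --a--▸ q2
  q2 = a.(0 + (rec X. a.a.a.(0 + X))) | --a--▸ q3
  q3 = 0 + (rec X. a.a.a.(0 + X)) | --a--▸ q1
Trace ⟨ab⟩ through P, begin at {p0}:
  step 1 (a): {p1}
  step 2 (b): {p2}
  — P admits the full trace.
Trace ⟨ab⟩ through Q, begin at {q0}:
  step 1 (a): {q1}
  step 2 (b): ∅  — Q cannot continue

ab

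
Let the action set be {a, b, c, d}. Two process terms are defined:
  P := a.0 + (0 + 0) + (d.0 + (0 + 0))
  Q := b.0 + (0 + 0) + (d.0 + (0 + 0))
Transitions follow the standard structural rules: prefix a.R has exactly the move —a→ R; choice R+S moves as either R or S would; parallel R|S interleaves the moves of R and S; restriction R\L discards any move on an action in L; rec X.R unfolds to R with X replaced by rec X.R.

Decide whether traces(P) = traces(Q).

trace-distinct — witness ⟨a⟩

LTS(P): 2 reachable states
  m0 = a.0 + (0 + 0) + (d.0 + (0 + 0)) ⊢ --a--▸ m1, --d--▸ m1
  m1 = 0 ⊢ ·
LTS(Q): 2 reachable states
  n0 = b.0 + (0 + 0) + (d.0 + (0 + 0)) ⊢ --b--▸ n1, --d--▸ n1
  n1 = 0 ⊢ ·
Run σ = ⟨a⟩ on P: start {m0}
  [1] a ⇒ {m1}
  P completes σ.
Run σ = ⟨a⟩ on Q: start {n0}
  [1] a ⇒ ∅ (Q stuck)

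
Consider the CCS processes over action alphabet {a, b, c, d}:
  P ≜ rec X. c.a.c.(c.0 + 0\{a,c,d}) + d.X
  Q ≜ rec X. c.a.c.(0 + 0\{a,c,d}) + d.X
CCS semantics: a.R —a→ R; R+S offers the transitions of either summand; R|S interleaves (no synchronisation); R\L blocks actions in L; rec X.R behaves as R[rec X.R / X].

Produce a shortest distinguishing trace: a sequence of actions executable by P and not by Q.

LTS(P): 5 reachable states
  s0 = rec X. c.a.c.(c.0 + 0\{a,c,d}) + d.X | --c--▸ s1, --d--▸ s0
  s1 = a.c.(c.0 + 0\{a,c,d}) | --a--▸ s2
  s2 = c.(c.0 + 0\{a,c,d}) | --c--▸ s3
  s3 = c.0 + 0\{a,c,d} | --c--▸ s4
  s4 = 0 | ·
LTS(Q): 4 reachable states
  t0 = rec X. c.a.c.(0 + 0\{a,c,d}) + d.X | --c--▸ t1, --d--▸ t0
  t1 = a.c.(0 + 0\{a,c,d}) | --a--▸ t2
  t2 = c.(0 + 0\{a,c,d}) | --c--▸ t3
  t3 = 0 + 0\{a,c,d} | ·
Run σ = ⟨cacc⟩ on P: start {s0}
  [1] c ⇒ {s1}
  [2] a ⇒ {s2}
  [3] c ⇒ {s3}
  [4] c ⇒ {s4}
  ✓ P
Run σ = ⟨cacc⟩ on Q: start {t0}
  [1] c ⇒ {t1}
  [2] a ⇒ {t2}
  [3] c ⇒ {t3}
  [4] c ⇒ no successor for Q

cacc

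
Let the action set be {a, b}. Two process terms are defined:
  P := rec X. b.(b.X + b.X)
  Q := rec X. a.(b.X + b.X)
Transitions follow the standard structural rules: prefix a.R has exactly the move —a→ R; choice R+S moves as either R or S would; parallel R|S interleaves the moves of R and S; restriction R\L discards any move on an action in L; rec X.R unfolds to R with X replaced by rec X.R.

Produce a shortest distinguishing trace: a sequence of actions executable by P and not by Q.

P's transition system — 2 states:
  m0 = rec X. b.(b.X + b.X) | —b→ m1
  m1 = b.(rec X. b.(b.X + b.X)) + b.(rec X. b.(b.X + b.X)) | —b→ m0
Q's transition system — 2 states:
  n0 = rec X. a.(b.X + b.X) | —a→ n1
  n1 = b.(rec X. a.(b.X + b.X)) + b.(rec X. a.(b.X + b.X)) | —b→ n0
Executing b from P (initial set {m0}):
  step 1 (b): {m1}
  ✓ P
Executing b from Q (initial set {n0}):
  step 1 (b): no successor for Q

b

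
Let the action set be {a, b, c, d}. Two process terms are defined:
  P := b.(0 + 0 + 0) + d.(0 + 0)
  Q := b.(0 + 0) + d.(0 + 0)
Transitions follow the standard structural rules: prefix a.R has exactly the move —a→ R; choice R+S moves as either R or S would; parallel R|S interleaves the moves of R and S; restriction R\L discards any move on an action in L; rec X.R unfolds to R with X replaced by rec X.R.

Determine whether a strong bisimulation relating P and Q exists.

bisimilar

P's transition system — 3 states:
  s0 = b.(0 + 0 + 0) + d.(0 + 0) → —b→ s1, —d→ s2
  s1 = 0 + 0 + 0 → (no moves)
  s2 = 0 + 0 → (no moves)
Q's transition system — 2 states:
  t0 = b.(0 + 0) + d.(0 + 0) → —b→ t1, —d→ t1
  t1 = 0 + 0 → (no moves)
Bisimilarity quotient blocks:
  B0 = {s0, t0}
  B1 = {s1, s2, t1}
s0 ∈ B0, t0 ∈ B0 → same block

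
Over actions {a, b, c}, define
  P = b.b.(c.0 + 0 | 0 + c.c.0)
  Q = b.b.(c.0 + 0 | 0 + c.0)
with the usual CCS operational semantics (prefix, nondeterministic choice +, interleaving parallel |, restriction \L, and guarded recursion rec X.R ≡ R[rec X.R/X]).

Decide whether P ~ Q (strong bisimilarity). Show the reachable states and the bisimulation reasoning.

P ≁ Q

Reachable graph of P (5 states):
  s0 = b.b.(c.0 + 0 | 0 + c.c.0) has moves ··b··> s1
  s1 = b.(c.0 + 0 | 0 + c.c.0) has moves ··b··> s2
  s2 = c.0 + 0 | 0 + c.c.0 has moves ··c··> s3, ··c··> s4
  s3 = 0 has moves ∅
  s4 = c.0 has moves ··c··> s3
Reachable graph of Q (4 states):
  t0 = b.b.(c.0 + 0 | 0 + c.0) has moves ··b··> t1
  t1 = b.(c.0 + 0 | 0 + c.0) has moves ··b··> t2
  t2 = c.0 + 0 | 0 + c.0 has moves ··c··> t3
  t3 = 0 has moves ∅
Bisimilarity quotient blocks:
  B0 = {s0}
  B1 = {s1}
  B2 = {s2}
  B3 = {s4, t2}
  B4 = {s3, t3}
  B5 = {t0}
  B6 = {t1}
s0 ∈ B0, t0 ∈ B5 → different blocks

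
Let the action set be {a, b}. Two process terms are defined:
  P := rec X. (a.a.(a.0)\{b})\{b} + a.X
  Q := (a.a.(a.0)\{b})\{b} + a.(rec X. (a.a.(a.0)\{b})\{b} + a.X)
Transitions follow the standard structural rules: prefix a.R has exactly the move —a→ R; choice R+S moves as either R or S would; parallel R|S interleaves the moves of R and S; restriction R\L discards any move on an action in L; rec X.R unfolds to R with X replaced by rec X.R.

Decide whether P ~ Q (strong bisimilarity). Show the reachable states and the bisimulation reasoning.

P's transition system — 4 states:
  p0 = rec X. (a.a.(a.0)\{b})\{b} + a.X ⊢ ··a··> p0, ··a··> p1
  p1 = (a.(a.0)\{b})\{b} ⊢ ··a··> p2
  p2 = (a.0)\{b}\{b} ⊢ ··a··> p3
  p3 = 0\{b}\{b} ⊢ ∅
Q's transition system — 5 states:
  q0 = (a.a.(a.0)\{b})\{b} + a.(rec X. (a.a.(a.0)\{b})\{b} + a.X) ⊢ ··a··> q1, ··a··> q2
  q1 = (a.(a.0)\{b})\{b} ⊢ ··a··> q3
  q2 = rec X. (a.a.(a.0)\{b})\{b} + a.X ⊢ ··a··> q1, ··a··> q2
  q3 = (a.0)\{b}\{b} ⊢ ··a··> q4
  q4 = 0\{b}\{b} ⊢ ∅
Bisimilarity quotient blocks:
  B0 = {p0, q0, q2}
  B1 = {p1, q1}
  B2 = {p2, q3}
  B3 = {p3, q4}
p0 ∈ B0, q0 ∈ B0 → same block

YES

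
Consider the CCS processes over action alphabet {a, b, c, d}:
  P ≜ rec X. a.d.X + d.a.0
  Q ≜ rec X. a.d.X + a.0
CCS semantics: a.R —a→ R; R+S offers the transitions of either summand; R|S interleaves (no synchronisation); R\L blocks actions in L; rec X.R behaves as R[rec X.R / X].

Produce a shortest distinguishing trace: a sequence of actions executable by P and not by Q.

d

Reachable graph of P (4 states):
  p0 = rec X. a.d.X + d.a.0 has moves ··a··> p1, ··d··> p2
  p1 = d.(rec X. a.d.X + d.a.0) has moves ··d··> p0
  p2 = a.0 has moves ··a··> p3
  p3 = 0 has moves (no moves)
Reachable graph of Q (3 states):
  q0 = rec X. a.d.X + a.0 has moves ··a··> q1, ··a··> q2
  q1 = 0 has moves (no moves)
  q2 = d.(rec X. a.d.X + a.0) has moves ··d··> q0
Run σ = ⟨d⟩ on P: start {p0}
  step 1 (d): {p2}
  — P admits the full trace.
Run σ = ⟨d⟩ on Q: start {q0}
  step 1 (d): no successor for Q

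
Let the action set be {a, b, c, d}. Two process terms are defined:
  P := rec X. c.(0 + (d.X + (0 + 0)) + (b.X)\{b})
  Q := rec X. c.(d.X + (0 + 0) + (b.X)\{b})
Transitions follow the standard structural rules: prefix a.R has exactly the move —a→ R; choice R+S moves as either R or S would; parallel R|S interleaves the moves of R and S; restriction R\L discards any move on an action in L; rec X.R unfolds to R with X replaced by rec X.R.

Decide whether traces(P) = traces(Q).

LTS(P): 2 reachable states
  p0 = rec X. c.(0 + (d.X + (0 + 0)) + (b.X)\{b}) → --c--▸ p1
  p1 = 0 + (d.(rec X. c.(0 + (d.X + (0 + 0)) + (b.X)\{b})) + (0 + 0)) + (b.(rec X. c.(0 + (d.X + (0 + 0)) + (b.X)\{b})))\{b} → --d--▸ p0
LTS(Q): 2 reachable states
  q0 = rec X. c.(d.X + (0 + 0) + (b.X)\{b}) → --c--▸ q1
  q1 = d.(rec X. c.(d.X + (0 + 0) + (b.X)\{b})) + (0 + 0) + (b.(rec X. c.(d.X + (0 + 0) + (b.X)\{b})))\{b} → --d--▸ q0
Coarsest stable partition (strong bisimilarity classes):
  B0 = {p0, q0}
  B1 = {p1, q1}
p0 ∈ B0, q0 ∈ B0 → same block
Bisimilar ⇒ trace-equivalent.

trace-equivalent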